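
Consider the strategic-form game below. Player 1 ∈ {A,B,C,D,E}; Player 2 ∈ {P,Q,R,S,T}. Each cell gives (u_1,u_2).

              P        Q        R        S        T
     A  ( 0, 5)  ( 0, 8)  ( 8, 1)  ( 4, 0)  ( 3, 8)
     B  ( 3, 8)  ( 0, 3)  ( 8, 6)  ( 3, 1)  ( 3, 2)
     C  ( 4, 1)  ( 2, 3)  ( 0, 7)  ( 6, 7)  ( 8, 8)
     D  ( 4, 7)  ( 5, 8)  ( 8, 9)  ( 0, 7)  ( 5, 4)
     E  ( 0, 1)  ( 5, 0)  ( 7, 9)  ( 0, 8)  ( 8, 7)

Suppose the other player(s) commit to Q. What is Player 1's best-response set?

P1 best: {D,E}

u_1(A vs Q) = 0
u_1(B vs Q) = 0
u_1(C vs Q) = 2
u_1(D vs Q) = 5
u_1(E vs Q) = 5
max payoff 5 at {D,E}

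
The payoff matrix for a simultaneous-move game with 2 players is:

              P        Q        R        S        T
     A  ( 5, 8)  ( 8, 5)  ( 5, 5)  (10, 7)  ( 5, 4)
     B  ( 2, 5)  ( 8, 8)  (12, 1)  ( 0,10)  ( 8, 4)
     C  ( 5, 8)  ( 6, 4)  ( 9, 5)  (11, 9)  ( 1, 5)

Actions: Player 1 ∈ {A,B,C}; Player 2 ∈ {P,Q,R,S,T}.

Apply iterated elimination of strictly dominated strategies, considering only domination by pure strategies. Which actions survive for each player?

Survivors P1:{A,C} P2:{P,S}

P2 drop Q (S beats it: A:7>5 B:10>8 C:9>4)
P2 drop R (P beats it: A:8>5 B:5>1 C:8>5)
P2 drop T (P beats it: A:8>4 B:5>4 C:8>5)
P1 drop B (A beats it: P:5>2 S:10>0)
P1→{A,C} P2→{P,S}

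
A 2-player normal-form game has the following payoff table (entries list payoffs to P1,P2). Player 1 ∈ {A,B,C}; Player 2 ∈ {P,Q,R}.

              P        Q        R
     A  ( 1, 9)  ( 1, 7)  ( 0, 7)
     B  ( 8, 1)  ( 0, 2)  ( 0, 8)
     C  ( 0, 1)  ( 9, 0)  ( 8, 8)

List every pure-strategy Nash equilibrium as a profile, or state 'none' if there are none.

(A,P): not NE [P1→B gives 8>1]
(A,Q): not NE [P1→C gives 9>1; P2→P gives 9>7]
(A,R): not NE [P1→C gives 8>0; P2→P gives 9>7]
(B,P): not NE [P2→R gives 8>1]
(B,Q): not NE [P1→C gives 9>0; P2→R gives 8>2]
(B,R): not NE [P1→C gives 8>0]
(C,P): not NE [P1→B gives 8>0; P2→R gives 8>1]
(C,Q): not NE [P2→R gives 8>0]
(C,R): NE

PSNE = {(C,R)}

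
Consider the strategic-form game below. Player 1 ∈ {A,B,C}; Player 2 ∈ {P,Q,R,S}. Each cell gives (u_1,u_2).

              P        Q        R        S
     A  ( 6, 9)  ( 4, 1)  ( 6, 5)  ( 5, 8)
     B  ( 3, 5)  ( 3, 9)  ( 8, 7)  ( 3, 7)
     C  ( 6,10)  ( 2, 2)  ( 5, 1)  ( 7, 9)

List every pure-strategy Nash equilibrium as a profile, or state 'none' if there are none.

(A,P): NE
(A,Q): not NE [P2→P gives 9>1]
(A,R): not NE [P1→B gives 8>6; P2→P gives 9>5]
(A,S): not NE [P1→C gives 7>5; P2→P gives 9>8]
(B,P): not NE [P1→C gives 6>3; P2→Q gives 9>5]
(B,Q): not NE [P1→A gives 4>3]
(B,R): not NE [P2→Q gives 9>7]
(B,S): not NE [P1→C gives 7>3; P2→Q gives 9>7]
(C,P): NE
(C,Q): not NE [P1→A gives 4>2; P2→P gives 10>2]
(C,R): not NE [P1→B gives 8>5; P2→P gives 10>1]
(C,S): not NE [P2→P gives 10>9]

Nash profiles: (A,P), (C,P)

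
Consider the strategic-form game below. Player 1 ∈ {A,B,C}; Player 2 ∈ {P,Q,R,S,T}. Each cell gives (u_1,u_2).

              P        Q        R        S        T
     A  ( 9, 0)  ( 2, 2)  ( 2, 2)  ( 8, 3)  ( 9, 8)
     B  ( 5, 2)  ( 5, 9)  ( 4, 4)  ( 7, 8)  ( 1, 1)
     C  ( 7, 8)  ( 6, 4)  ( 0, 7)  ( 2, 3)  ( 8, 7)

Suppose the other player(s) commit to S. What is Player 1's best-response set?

u_1(A vs S) = 8
u_1(B vs S) = 7
u_1(C vs S) = 2
max payoff 8 at {A}

BR_1 = {A}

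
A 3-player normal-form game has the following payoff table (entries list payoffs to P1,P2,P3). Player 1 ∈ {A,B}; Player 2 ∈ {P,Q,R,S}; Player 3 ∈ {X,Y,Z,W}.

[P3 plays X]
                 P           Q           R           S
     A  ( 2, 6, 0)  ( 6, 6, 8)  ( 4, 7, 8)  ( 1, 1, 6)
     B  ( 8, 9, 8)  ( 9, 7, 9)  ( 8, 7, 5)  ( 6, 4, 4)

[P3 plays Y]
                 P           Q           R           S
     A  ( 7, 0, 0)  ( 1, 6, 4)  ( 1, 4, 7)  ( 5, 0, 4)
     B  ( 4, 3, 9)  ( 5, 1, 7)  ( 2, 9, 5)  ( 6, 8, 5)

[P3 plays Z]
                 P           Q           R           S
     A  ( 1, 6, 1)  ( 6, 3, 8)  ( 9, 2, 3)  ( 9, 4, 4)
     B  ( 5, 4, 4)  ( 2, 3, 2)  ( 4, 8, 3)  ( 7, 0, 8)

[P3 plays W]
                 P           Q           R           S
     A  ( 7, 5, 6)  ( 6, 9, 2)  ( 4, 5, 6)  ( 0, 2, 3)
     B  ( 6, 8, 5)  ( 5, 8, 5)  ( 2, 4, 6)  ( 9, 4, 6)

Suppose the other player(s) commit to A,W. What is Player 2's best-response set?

u_2(P vs A,W) = 5
u_2(Q vs A,W) = 9
u_2(R vs A,W) = 5
u_2(S vs A,W) = 2
max payoff 9 at {Q}

argmax u_2 = {Q}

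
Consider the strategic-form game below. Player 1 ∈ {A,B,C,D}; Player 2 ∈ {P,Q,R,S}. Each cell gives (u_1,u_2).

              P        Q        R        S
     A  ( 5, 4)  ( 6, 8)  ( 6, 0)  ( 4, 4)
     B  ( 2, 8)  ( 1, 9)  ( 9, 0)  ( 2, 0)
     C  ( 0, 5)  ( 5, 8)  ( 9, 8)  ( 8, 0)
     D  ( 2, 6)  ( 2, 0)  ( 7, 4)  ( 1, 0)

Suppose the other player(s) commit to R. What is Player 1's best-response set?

u_1(A vs R) = 6
u_1(B vs R) = 9
u_1(C vs R) = 9
u_1(D vs R) = 7
max payoff 9 at {B,C}

BR_1 = {B,C}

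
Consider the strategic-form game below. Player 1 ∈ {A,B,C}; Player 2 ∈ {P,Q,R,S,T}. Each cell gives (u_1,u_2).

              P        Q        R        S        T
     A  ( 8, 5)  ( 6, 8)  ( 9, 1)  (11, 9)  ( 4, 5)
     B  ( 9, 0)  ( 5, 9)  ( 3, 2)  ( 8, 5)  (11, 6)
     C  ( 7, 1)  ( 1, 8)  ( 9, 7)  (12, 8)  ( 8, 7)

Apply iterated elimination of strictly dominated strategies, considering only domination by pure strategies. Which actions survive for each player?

Remaining: P1:{A,C} P2:{Q,S}

P2 drop P (Q beats it: A:8>5 B:9>0 C:8>1)
P2 drop R (Q beats it: A:8>1 B:9>2 C:8>7)
P2 drop T (Q beats it: A:8>5 B:9>6 C:8>7)
P1 drop B (A beats it: Q:6>5 S:11>8)
P1→{A,C} P2→{Q,S}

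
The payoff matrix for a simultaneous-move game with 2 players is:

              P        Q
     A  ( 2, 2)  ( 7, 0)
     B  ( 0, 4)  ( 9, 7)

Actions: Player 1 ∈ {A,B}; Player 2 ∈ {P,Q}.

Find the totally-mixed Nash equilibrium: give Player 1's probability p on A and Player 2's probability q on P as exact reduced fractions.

P1 indiff ⇒ q·2+(1-q)·7 = q·0+(1-q)·9 ⇒ q(2) = (1-q)(2) ⇒ q = 1/2
P2 indiff ⇒ p·2+(1-p)·4 = p·0+(1-p)·7 ⇒ p(2) = (1-p)(3) ⇒ p = 3/5

P1 mixes 3/5 on A; P2 mixes 1/2 on P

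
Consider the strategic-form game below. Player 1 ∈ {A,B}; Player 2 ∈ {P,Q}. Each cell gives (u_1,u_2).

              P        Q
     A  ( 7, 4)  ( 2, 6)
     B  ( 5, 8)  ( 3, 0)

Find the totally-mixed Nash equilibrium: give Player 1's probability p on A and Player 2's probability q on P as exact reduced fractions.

P1 indiff ⇒ q·7+(1-q)·2 = q·5+(1-q)·3 ⇒ q(2) = (1-q)(1) ⇒ q = 1/3
P2 indiff ⇒ p·4+(1-p)·8 = p·6+(1-p)·0 ⇒ p(-2) = (1-p)(-8) ⇒ p = 4/5

(p,q) = (4/5, 1/3)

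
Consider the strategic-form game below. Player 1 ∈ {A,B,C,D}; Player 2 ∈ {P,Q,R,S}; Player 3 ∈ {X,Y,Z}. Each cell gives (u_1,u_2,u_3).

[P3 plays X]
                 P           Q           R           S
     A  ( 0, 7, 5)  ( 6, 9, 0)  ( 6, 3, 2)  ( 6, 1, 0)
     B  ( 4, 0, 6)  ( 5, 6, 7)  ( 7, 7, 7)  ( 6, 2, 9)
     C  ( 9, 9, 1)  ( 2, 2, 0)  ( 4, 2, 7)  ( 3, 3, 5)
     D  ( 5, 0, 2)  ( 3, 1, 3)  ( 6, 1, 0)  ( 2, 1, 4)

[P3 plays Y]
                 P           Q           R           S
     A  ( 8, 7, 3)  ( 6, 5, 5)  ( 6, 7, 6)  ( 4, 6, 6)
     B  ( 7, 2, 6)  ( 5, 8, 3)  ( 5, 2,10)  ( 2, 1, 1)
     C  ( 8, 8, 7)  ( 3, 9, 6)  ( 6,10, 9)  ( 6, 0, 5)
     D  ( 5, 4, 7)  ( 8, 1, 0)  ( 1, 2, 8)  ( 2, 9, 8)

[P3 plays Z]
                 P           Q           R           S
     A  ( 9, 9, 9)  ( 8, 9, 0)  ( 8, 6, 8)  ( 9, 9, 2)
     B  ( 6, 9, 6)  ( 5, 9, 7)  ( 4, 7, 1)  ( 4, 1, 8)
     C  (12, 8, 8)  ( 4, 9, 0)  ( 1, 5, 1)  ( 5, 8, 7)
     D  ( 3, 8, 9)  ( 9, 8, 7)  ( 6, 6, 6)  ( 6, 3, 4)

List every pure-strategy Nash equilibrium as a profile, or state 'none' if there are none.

NE set: (C,R,Y), (D,Q,Z)

(A,P,X): not NE [P1→C gives 9>0; P2→Q gives 9>7; P3→Z gives 9>5]
(A,P,Y): not NE [P3→Z gives 9>3]
(A,P,Z): not NE [P1→C gives 12>9]
(A,Q,X): not NE [P3→Y gives 5>0]
(A,Q,Y): not NE [P1→D gives 8>6; P2→R gives 7>5]
(A,Q,Z): not NE [P1→D gives 9>8; P3→Y gives 5>0]
(A,R,X): not NE [P1→B gives 7>6; P2→Q gives 9>3; P3→Z gives 8>2]
(A,R,Y): not NE [P3→Z gives 8>6]
(A,R,Z): not NE [P2→S gives 9>6]
(A,S,X): not NE [P2→Q gives 9>1; P3→Y gives 6>0]
(A,S,Y): not NE [P1→C gives 6>4; P2→R gives 7>6]
(A,S,Z): not NE [P3→Y gives 6>2]
(B,P,X): not NE [P1→C gives 9>4; P2→R gives 7>0]
(B,P,Y): not NE [P1→C gives 8>7; P2→Q gives 8>2]
(B,P,Z): not NE [P1→C gives 12>6]
(B,Q,X): not NE [P1→A gives 6>5; P2→R gives 7>6]
(B,Q,Y): not NE [P1→D gives 8>5; P3→Z gives 7>3]
(B,Q,Z): not NE [P1→D gives 9>5]
(B,R,X): not NE [P3→Y gives 10>7]
(B,R,Y): not NE [P1→C gives 6>5; P2→Q gives 8>2]
(B,R,Z): not NE [P1→A gives 8>4; P2→Q gives 9>7; P3→Y gives 10>1]
(B,S,X): not NE [P2→R gives 7>2]
(B,S,Y): not NE [P1→C gives 6>2; P2→Q gives 8>1; P3→X gives 9>1]
(B,S,Z): not NE [P1→A gives 9>4; P2→Q gives 9>1; P3→X gives 9>8]
(C,P,X): not NE [P3→Z gives 8>1]
(C,P,Y): not NE [P2→R gives 10>8; P3→Z gives 8>7]
(C,P,Z): not NE [P2→Q gives 9>8]
(C,Q,X): not NE [P1→A gives 6>2; P2→P gives 9>2; P3→Y gives 6>0]
(C,Q,Y): not NE [P1→D gives 8>3; P2→R gives 10>9]
(C,Q,Z): not NE [P1→D gives 9>4; P3→Y gives 6>0]
(C,R,X): not NE [P1→B gives 7>4; P2→P gives 9>2; P3→Y gives 9>7]
(C,R,Y): NE
(C,R,Z): not NE [P1→A gives 8>1; P2→Q gives 9>5; P3→Y gives 9>1]
(C,S,X): not NE [P1→B gives 6>3; P2→P gives 9>3; P3→Z gives 7>5]
(C,S,Y): not NE [P2→R gives 10>0; P3→Z gives 7>5]
(C,S,Z): not NE [P1→A gives 9>5; P2→Q gives 9>8]
(D,P,X): not NE [P1→C gives 9>5; P2→S gives 1>0; P3→Z gives 9>2]
(D,P,Y): not NE [P1→C gives 8>5; P2→S gives 9>4; P3→Z gives 9>7]
(D,P,Z): not NE [P1→C gives 12>3]
(D,Q,X): not NE [P1→A gives 6>3; P3→Z gives 7>3]
(D,Q,Y): not NE [P2→S gives 9>1; P3→Z gives 7>0]
(D,Q,Z): NE
(D,R,X): not NE [P1→B gives 7>6; P3→Y gives 8>0]
(D,R,Y): not NE [P1→C gives 6>1; P2→S gives 9>2]
(D,R,Z): not NE [P1→A gives 8>6; P2→Q gives 8>6; P3→Y gives 8>6]
(D,S,X): not NE [P1→B gives 6>2; P3→Y gives 8>4]
(D,S,Y): not NE [P1→C gives 6>2]
(D,S,Z): not NE [P1→A gives 9>6; P2→Q gives 8>3; P3→Y gives 8>4]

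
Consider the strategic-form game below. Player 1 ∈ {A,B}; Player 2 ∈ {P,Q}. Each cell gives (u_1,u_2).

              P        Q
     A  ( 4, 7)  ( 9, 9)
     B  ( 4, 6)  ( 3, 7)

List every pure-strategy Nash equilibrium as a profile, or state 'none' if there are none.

(A,P): not NE [P2→Q gives 9>7]
(A,Q): NE
(B,P): not NE [P2→Q gives 7>6]
(B,Q): not NE [P1→A gives 9>3]

PSNE = {(A,Q)}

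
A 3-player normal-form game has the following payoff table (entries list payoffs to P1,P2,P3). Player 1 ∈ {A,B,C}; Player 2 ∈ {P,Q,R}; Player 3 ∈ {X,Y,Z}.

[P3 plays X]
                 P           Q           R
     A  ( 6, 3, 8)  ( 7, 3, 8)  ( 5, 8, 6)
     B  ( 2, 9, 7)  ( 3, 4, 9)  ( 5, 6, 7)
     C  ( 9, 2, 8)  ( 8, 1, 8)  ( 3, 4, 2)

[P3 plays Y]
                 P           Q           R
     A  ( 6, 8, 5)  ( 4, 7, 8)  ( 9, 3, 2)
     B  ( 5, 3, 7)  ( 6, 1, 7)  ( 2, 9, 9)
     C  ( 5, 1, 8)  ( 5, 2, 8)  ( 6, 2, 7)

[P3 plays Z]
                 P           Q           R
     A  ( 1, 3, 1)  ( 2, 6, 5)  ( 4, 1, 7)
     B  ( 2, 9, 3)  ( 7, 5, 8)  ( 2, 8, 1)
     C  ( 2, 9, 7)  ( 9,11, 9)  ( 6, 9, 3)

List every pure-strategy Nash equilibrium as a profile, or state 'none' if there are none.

PSNE = {(C,Q,Z)}

(A,P,X): not NE [P1→C gives 9>6; P2→R gives 8>3]
(A,P,Y): not NE [P3→X gives 8>5]
(A,P,Z): not NE [P1→C gives 2>1; P2→Q gives 6>3; P3→X gives 8>1]
(A,Q,X): not NE [P1→C gives 8>7; P2→R gives 8>3]
(A,Q,Y): not NE [P1→B gives 6>4; P2→P gives 8>7]
(A,Q,Z): not NE [P1→C gives 9>2; P3→Y gives 8>5]
(A,R,X): not NE [P3→Z gives 7>6]
(A,R,Y): not NE [P2→P gives 8>3; P3→Z gives 7>2]
(A,R,Z): not NE [P1→C gives 6>4; P2→Q gives 6>1]
(B,P,X): not NE [P1→C gives 9>2]
(B,P,Y): not NE [P1→A gives 6>5; P2→R gives 9>3]
(B,P,Z): not NE [P3→Y gives 7>3]
(B,Q,X): not NE [P1→C gives 8>3; P2→P gives 9>4]
(B,Q,Y): not NE [P2→R gives 9>1; P3→X gives 9>7]
(B,Q,Z): not NE [P1→C gives 9>7; P2→P gives 9>5; P3→X gives 9>8]
(B,R,X): not NE [P2→P gives 9>6; P3→Y gives 9>7]
(B,R,Y): not NE [P1→A gives 9>2]
(B,R,Z): not NE [P1→C gives 6>2; P2→P gives 9>8; P3→Y gives 9>1]
(C,P,X): not NE [P2→R gives 4>2]
(C,P,Y): not NE [P1→A gives 6>5; P2→R gives 2>1]
(C,P,Z): not NE [P2→Q gives 11>9; P3→Y gives 8>7]
(C,Q,X): not NE [P2→R gives 4>1; P3→Z gives 9>8]
(C,Q,Y): not NE [P1→B gives 6>5; P3→Z gives 9>8]
(C,Q,Z): NE
(C,R,X): not NE [P1→B gives 5>3; P3→Y gives 7>2]
(C,R,Y): not NE [P1→A gives 9>6]
(C,R,Z): not NE [P2→Q gives 11>9; P3→Y gives 7>3]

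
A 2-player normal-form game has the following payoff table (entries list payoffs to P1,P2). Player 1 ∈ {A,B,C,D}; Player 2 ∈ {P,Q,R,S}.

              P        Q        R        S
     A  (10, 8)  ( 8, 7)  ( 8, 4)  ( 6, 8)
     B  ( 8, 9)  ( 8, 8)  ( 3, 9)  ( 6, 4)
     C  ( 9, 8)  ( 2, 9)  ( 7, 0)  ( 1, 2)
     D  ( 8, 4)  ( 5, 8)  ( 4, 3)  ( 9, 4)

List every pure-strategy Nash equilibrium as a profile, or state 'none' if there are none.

Nash profiles: (A,P)

(A,P): NE
(A,Q): not NE [P2→S gives 8>7]
(A,R): not NE [P2→S gives 8>4]
(A,S): not NE [P1→D gives 9>6]
(B,P): not NE [P1→A gives 10>8]
(B,Q): not NE [P2→R gives 9>8]
(B,R): not NE [P1→A gives 8>3]
(B,S): not NE [P1→D gives 9>6; P2→R gives 9>4]
(C,P): not NE [P1→A gives 10>9; P2→Q gives 9>8]
(C,Q): not NE [P1→B gives 8>2]
(C,R): not NE [P1→A gives 8>7; P2→Q gives 9>0]
(C,S): not NE [P1→D gives 9>1; P2→Q gives 9>2]
(D,P): not NE [P1→A gives 10>8; P2→Q gives 8>4]
(D,Q): not NE [P1→B gives 8>5]
(D,R): not NE [P1→A gives 8>4; P2→Q gives 8>3]
(D,S): not NE [P2→Q gives 8>4]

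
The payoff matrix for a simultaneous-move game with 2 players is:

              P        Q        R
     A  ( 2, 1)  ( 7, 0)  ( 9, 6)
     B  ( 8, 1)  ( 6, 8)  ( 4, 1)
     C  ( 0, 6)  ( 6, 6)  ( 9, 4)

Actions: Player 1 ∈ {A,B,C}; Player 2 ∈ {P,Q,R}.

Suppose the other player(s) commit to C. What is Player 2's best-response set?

u_2(P vs C) = 6
u_2(Q vs C) = 6
u_2(R vs C) = 4
max payoff 6 at {P,Q}

P2 best: {P,Q}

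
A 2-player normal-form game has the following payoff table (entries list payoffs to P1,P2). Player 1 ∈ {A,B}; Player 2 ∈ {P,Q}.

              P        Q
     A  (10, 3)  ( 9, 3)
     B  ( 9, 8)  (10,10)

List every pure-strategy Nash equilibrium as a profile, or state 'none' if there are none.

Nash profiles: (A,P), (B,Q)

(A,P): NE
(A,Q): not NE [P1→B gives 10>9]
(B,P): not NE [P1→A gives 10>9; P2→Q gives 10>8]
(B,Q): NE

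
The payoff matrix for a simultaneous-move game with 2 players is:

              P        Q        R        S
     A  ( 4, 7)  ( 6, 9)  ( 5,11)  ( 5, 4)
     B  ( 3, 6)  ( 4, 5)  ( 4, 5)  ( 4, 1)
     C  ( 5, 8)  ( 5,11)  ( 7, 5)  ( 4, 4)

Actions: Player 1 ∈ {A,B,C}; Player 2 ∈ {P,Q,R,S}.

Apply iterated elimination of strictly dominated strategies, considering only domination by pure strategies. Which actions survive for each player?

P1 drop B (A beats it: P:4>3 Q:6>4 R:5>4 S:5>4)
P2 drop P (Q beats it: A:9>7 C:11>8)
P2 drop S (Q beats it: A:9>4 C:11>4)
P1→{A,C} P2→{Q,R}

IESDS → P1:{A,C} P2:{Q,R}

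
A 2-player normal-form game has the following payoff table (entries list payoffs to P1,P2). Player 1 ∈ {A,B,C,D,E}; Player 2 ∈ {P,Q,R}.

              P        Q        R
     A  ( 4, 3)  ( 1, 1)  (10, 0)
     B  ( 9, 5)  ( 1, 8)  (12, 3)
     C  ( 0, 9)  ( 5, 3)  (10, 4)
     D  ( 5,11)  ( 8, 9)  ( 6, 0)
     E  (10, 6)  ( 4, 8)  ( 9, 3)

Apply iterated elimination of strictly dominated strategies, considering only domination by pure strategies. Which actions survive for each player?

P2 drop R (P beats it: A:3>0 B:5>3 C:9>4 D:11>0 E:6>3)
P1 drop A (D beats it: P:5>4 Q:8>1)
P1 drop B (E beats it: P:10>9 Q:4>1)
P1 drop C (D beats it: P:5>0 Q:8>5)
P1→{D,E} P2→{P,Q}

IESDS → P1:{D,E} P2:{P,Q}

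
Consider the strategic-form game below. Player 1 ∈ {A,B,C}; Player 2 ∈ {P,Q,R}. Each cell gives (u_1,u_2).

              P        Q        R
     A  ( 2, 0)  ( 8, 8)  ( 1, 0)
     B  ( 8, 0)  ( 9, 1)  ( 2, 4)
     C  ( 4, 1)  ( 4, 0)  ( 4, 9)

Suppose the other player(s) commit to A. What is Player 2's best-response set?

u_2(P vs A) = 0
u_2(Q vs A) = 8
u_2(R vs A) = 0
max payoff 8 at {Q}

argmax u_2 = {Q}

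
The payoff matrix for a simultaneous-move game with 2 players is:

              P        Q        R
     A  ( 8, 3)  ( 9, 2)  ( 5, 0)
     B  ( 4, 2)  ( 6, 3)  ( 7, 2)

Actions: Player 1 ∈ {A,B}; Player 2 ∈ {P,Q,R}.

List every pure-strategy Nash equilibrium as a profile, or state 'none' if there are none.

NE set: (A,P)

(A,P): NE
(A,Q): not NE [P2→P gives 3>2]
(A,R): not NE [P1→B gives 7>5; P2→P gives 3>0]
(B,P): not NE [P1→A gives 8>4; P2→Q gives 3>2]
(B,Q): not NE [P1→A gives 9>6]
(B,R): not NE [P2→Q gives 3>2]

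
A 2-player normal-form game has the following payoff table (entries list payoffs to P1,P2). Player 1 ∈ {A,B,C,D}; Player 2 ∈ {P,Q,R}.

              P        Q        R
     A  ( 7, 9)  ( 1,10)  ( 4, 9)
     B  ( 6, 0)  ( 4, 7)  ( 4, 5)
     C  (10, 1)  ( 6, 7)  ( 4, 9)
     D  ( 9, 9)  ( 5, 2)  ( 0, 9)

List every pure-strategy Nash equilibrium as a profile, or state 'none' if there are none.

(A,P): not NE [P1→C gives 10>7; P2→Q gives 10>9]
(A,Q): not NE [P1→C gives 6>1]
(A,R): not NE [P2→Q gives 10>9]
(B,P): not NE [P1→C gives 10>6; P2→Q gives 7>0]
(B,Q): not NE [P1→C gives 6>4]
(B,R): not NE [P2→Q gives 7>5]
(C,P): not NE [P2→R gives 9>1]
(C,Q): not NE [P2→R gives 9>7]
(C,R): NE
(D,P): not NE [P1→C gives 10>9]
(D,Q): not NE [P1→C gives 6>5; P2→R gives 9>2]
(D,R): not NE [P1→C gives 4>0]

PSNE = {(C,R)}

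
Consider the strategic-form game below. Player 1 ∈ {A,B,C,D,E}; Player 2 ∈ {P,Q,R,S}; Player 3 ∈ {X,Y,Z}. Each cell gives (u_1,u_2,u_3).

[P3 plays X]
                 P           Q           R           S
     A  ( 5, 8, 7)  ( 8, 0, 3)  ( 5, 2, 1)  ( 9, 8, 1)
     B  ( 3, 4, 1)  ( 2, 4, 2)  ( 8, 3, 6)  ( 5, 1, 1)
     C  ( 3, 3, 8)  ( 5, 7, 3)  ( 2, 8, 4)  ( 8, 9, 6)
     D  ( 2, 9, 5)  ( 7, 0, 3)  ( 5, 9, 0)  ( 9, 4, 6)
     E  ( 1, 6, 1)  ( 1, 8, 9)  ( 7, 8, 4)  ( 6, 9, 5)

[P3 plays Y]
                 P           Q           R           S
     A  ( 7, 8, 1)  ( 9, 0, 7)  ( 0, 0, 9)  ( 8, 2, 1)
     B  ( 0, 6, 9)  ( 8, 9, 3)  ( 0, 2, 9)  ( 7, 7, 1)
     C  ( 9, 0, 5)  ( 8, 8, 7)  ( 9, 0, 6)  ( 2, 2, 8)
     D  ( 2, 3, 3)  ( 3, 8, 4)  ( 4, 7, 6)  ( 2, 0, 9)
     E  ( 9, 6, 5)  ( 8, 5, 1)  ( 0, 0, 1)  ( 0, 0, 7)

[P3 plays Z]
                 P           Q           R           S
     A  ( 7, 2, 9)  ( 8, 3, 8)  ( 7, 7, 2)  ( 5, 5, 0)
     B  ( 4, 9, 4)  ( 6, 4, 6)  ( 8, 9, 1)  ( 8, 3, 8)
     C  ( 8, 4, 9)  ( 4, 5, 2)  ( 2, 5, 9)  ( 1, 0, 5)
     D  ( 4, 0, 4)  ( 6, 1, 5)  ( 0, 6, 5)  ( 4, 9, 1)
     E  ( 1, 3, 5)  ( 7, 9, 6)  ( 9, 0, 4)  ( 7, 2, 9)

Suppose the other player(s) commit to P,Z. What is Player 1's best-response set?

argmax u_1 = {C}

u_1(A vs P,Z) = 7
u_1(B vs P,Z) = 4
u_1(C vs P,Z) = 8
u_1(D vs P,Z) = 4
u_1(E vs P,Z) = 1
max payoff 8 at {C}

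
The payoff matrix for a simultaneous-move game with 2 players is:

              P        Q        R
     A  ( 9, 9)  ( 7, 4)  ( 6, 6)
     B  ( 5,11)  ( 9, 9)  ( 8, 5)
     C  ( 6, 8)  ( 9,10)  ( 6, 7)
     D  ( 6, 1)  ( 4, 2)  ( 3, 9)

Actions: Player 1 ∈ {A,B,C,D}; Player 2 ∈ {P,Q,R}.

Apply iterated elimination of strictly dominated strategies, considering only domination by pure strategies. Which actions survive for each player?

Remaining: P1:{A,B,C} P2:{P,Q}

P1 drop D (A beats it: P:9>6 Q:7>4 R:6>3)
P2 drop R (P beats it: A:9>6 B:11>5 C:8>7)
P1→{A,B,C} P2→{P,Q}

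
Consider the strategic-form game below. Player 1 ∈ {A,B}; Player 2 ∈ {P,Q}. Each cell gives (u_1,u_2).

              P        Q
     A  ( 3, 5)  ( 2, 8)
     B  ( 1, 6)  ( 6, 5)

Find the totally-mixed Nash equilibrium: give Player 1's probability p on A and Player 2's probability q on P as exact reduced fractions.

P1 mixes 1/4 on A; P2 mixes 2/3 on P

P1 indiff ⇒ q·3+(1-q)·2 = q·1+(1-q)·6 ⇒ q(2) = (1-q)(4) ⇒ q = 2/3
P2 indiff ⇒ p·5+(1-p)·6 = p·8+(1-p)·5 ⇒ p(-3) = (1-p)(-1) ⇒ p = 1/4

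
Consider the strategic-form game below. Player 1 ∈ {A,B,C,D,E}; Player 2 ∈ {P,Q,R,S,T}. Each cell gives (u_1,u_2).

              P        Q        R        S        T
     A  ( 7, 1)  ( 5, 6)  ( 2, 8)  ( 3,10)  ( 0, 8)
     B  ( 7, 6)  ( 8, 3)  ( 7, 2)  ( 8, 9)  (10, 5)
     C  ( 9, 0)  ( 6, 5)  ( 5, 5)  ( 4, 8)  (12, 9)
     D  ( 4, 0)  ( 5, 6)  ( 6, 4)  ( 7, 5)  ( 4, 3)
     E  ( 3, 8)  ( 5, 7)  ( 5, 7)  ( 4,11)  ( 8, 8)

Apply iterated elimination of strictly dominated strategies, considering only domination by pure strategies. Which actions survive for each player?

P1 drop A (C beats it: P:9>7 Q:6>5 R:5>2 S:4>3 T:12>0)
P1 drop D (B beats it: P:7>4 Q:8>5 R:7>6 S:8>7 T:10>4)
P1 drop E (B beats it: P:7>3 Q:8>5 R:7>5 S:8>4 T:10>8)
P2 drop P (S beats it: B:9>6 C:8>0)
P2 drop Q (S beats it: B:9>3 C:8>5)
P2 drop R (S beats it: B:9>2 C:8>5)
P1→{B,C} P2→{S,T}

Survivors P1:{B,C} P2:{S,T}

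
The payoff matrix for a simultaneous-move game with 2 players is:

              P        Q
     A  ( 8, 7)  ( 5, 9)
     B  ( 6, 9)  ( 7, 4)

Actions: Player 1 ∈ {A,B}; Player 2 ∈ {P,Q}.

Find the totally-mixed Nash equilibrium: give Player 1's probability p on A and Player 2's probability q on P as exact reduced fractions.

P1 indiff ⇒ q·8+(1-q)·5 = q·6+(1-q)·7 ⇒ q(2) = (1-q)(2) ⇒ q = 1/2
P2 indiff ⇒ p·7+(1-p)·9 = p·9+(1-p)·4 ⇒ p(-2) = (1-p)(-5) ⇒ p = 5/7

(p,q) = (5/7, 1/2)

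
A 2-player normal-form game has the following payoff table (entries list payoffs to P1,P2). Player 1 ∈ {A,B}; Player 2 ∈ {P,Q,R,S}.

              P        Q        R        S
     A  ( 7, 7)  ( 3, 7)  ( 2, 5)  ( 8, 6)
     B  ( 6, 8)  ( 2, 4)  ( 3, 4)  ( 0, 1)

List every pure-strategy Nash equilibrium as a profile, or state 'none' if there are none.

PSNE = {(A,P), (A,Q)}

(A,P): NE
(A,Q): NE
(A,R): not NE [P1→B gives 3>2; P2→Q gives 7>5]
(A,S): not NE [P2→Q gives 7>6]
(B,P): not NE [P1→A gives 7>6]
(B,Q): not NE [P1→A gives 3>2; P2→P gives 8>4]
(B,R): not NE [P2→P gives 8>4]
(B,S): not NE [P1→A gives 8>0; P2→P gives 8>1]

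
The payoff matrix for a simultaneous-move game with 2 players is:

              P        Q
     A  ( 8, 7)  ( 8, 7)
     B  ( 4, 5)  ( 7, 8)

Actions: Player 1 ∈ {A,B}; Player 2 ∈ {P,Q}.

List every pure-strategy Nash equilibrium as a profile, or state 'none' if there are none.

NE set: (A,P), (A,Q)

(A,P): NE
(A,Q): NE
(B,P): not NE [P1→A gives 8>4; P2→Q gives 8>5]
(B,Q): not NE [P1→A gives 8>7]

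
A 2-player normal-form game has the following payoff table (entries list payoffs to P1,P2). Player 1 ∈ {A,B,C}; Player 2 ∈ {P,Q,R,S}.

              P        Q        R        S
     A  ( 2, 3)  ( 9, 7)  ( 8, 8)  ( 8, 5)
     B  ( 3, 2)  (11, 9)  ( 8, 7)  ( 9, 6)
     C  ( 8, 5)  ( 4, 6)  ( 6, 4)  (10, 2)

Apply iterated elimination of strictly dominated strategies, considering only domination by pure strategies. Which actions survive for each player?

IESDS → P1:{A,B} P2:{Q,R}

P2 drop P (Q beats it: A:7>3 B:9>2 C:6>5)
P2 drop S (Q beats it: A:7>5 B:9>6 C:6>2)
P1 drop C (A beats it: Q:9>4 R:8>6)
P1→{A,B} P2→{Q,R}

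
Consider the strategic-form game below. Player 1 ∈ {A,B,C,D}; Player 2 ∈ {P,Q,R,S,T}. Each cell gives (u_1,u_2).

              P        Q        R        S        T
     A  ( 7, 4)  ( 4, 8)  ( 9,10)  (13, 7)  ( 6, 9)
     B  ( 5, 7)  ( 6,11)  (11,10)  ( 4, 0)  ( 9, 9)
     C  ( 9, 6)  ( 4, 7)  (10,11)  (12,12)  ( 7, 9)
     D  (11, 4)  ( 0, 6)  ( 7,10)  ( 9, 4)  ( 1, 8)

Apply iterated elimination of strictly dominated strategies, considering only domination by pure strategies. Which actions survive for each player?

IESDS → P1:{A,B,C} P2:{Q,R,S}

P2 drop P (Q beats it: A:8>4 B:11>7 C:7>6 D:6>4)
P1 drop D (A beats it: Q:4>0 R:9>7 S:13>9 T:6>1)
P2 drop T (R beats it: A:10>9 B:10>9 C:11>9)
P1→{A,B,C} P2→{Q,R,S}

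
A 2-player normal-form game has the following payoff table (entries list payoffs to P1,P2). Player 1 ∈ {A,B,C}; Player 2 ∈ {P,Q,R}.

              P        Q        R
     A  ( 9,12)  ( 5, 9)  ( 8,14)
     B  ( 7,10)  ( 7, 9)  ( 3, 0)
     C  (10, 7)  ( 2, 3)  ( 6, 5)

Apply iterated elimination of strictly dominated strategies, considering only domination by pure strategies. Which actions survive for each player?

P2 drop Q (P beats it: A:12>9 B:10>9 C:7>3)
P1 drop B (A beats it: P:9>7 R:8>3)
P1→{A,C} P2→{P,R}

IESDS → P1:{A,C} P2:{P,R}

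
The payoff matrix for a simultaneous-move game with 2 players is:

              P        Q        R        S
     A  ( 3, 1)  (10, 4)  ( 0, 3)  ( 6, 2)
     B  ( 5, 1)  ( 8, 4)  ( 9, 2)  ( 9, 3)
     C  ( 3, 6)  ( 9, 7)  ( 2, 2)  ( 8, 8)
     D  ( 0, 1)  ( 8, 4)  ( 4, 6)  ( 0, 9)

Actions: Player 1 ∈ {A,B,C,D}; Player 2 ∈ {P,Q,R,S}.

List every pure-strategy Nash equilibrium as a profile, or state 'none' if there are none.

(A,P): not NE [P1→B gives 5>3; P2→Q gives 4>1]
(A,Q): NE
(A,R): not NE [P1→B gives 9>0; P2→Q gives 4>3]
(A,S): not NE [P1→B gives 9>6; P2→Q gives 4>2]
(B,P): not NE [P2→Q gives 4>1]
(B,Q): not NE [P1→A gives 10>8]
(B,R): not NE [P2→Q gives 4>2]
(B,S): not NE [P2→Q gives 4>3]
(C,P): not NE [P1→B gives 5>3; P2→S gives 8>6]
(C,Q): not NE [P1→A gives 10>9; P2→S gives 8>7]
(C,R): not NE [P1→B gives 9>2; P2→S gives 8>2]
(C,S): not NE [P1→B gives 9>8]
(D,P): not NE [P1→B gives 5>0; P2→S gives 9>1]
(D,Q): not NE [P1→A gives 10>8; P2→S gives 9>4]
(D,R): not NE [P1→B gives 9>4; P2→S gives 9>6]
(D,S): not NE [P1→B gives 9>0]

PSNE = {(A,Q)}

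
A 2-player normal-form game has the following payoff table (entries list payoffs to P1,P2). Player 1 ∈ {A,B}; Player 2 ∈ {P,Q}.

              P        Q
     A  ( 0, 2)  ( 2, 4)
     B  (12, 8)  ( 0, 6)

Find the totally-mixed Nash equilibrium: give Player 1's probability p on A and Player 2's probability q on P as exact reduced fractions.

P1 indiff ⇒ q·0+(1-q)·2 = q·12+(1-q)·0 ⇒ q(-12) = (1-q)(-2) ⇒ q = 1/7
P2 indiff ⇒ p·2+(1-p)·8 = p·4+(1-p)·6 ⇒ p(-2) = (1-p)(-2) ⇒ p = 1/2

P1 mixes 1/2 on A; P2 mixes 1/7 on P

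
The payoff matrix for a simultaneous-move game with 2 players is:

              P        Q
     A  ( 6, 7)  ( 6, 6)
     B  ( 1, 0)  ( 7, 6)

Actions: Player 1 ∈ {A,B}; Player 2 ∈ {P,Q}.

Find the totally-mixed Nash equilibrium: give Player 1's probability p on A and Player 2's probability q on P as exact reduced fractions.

P1 indiff ⇒ q·6+(1-q)·6 = q·1+(1-q)·7 ⇒ q(5) = (1-q)(1) ⇒ q = 1/6
P2 indiff ⇒ p·7+(1-p)·0 = p·6+(1-p)·6 ⇒ p(1) = (1-p)(6) ⇒ p = 6/7

p=6/7, q=1/6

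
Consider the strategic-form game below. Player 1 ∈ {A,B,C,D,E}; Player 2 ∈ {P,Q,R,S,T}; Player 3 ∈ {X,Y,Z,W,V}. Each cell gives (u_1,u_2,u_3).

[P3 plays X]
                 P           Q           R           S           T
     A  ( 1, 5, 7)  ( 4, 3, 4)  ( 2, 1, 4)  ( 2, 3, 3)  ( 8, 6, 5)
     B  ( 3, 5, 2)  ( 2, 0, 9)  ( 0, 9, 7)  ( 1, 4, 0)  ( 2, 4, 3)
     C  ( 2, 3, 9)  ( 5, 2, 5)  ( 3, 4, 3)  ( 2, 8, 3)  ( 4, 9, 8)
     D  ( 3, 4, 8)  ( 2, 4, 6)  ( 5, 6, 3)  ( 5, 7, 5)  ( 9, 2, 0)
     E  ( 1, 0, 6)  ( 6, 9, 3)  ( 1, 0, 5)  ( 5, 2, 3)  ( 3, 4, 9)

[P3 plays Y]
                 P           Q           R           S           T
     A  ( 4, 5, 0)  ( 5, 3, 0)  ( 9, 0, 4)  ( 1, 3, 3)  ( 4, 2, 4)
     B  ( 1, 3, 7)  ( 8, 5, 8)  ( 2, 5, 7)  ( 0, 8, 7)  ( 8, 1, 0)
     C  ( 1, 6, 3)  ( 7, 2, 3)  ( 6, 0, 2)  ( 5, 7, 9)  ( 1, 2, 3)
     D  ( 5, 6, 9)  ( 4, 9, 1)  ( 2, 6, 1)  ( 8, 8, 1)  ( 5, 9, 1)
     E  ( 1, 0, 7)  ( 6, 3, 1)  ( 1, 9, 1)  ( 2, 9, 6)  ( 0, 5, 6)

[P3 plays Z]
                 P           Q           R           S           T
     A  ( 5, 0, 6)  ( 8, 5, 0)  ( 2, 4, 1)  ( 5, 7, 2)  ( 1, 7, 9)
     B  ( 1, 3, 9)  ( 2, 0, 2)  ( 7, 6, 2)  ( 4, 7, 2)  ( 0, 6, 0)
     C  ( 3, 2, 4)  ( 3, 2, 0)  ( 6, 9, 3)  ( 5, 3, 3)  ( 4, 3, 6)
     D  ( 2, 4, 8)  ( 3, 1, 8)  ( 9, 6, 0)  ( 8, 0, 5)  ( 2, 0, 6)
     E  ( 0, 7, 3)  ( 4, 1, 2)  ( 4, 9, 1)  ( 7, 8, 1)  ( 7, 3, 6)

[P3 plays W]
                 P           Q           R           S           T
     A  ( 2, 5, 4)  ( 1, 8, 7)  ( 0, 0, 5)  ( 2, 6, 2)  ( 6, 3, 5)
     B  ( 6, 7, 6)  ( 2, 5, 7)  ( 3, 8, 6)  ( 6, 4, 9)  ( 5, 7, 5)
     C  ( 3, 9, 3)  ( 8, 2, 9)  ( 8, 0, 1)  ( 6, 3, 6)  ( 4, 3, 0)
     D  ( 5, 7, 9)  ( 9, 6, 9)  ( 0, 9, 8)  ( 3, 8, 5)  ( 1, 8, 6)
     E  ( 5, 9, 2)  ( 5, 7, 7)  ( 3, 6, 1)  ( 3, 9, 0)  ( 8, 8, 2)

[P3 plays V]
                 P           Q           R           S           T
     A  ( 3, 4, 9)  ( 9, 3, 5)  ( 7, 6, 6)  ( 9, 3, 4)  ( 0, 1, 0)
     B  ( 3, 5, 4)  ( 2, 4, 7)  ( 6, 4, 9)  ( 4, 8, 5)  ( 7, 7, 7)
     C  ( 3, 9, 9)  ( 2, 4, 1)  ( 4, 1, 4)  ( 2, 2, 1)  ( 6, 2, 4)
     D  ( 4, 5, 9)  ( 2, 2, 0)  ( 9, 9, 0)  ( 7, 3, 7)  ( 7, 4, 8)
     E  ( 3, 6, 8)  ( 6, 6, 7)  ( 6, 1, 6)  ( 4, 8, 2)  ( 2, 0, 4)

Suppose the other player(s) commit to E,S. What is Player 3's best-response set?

argmax u_3 = {Y}

u_3(X vs E,S) = 3
u_3(Y vs E,S) = 6
u_3(Z vs E,S) = 1
u_3(W vs E,S) = 0
u_3(V vs E,S) = 2
max payoff 6 at {Y}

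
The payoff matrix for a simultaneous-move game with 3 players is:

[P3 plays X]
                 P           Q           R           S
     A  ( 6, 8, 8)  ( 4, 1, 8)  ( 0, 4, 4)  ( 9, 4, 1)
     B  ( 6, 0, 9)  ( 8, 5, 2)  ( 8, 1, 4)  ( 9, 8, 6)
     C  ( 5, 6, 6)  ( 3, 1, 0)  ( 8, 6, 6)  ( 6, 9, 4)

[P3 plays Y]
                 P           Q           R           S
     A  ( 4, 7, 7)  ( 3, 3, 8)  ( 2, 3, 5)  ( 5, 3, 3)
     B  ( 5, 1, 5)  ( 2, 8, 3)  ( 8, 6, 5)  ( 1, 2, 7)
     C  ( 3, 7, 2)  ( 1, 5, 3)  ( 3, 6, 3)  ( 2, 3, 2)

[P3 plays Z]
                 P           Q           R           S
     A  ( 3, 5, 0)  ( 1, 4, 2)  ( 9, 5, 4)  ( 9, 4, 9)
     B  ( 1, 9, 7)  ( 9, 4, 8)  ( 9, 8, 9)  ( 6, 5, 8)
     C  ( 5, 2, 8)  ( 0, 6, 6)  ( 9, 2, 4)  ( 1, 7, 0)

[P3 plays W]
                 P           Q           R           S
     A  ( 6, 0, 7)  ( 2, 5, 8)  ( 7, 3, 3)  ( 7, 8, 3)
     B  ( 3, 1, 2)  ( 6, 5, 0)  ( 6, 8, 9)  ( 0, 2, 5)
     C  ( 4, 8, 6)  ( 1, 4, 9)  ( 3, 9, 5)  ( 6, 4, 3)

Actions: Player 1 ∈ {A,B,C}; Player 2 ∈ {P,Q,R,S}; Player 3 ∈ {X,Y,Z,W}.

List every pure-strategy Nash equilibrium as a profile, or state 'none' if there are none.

(A,P,X): NE
(A,P,Y): not NE [P1→B gives 5>4; P3→X gives 8>7]
(A,P,Z): not NE [P1→C gives 5>3; P3→X gives 8>0]
(A,P,W): not NE [P2→S gives 8>0; P3→X gives 8>7]
(A,Q,X): not NE [P1→B gives 8>4; P2→P gives 8>1]
(A,Q,Y): not NE [P2→P gives 7>3]
(A,Q,Z): not NE [P1→B gives 9>1; P2→R gives 5>4; P3→W gives 8>2]
(A,Q,W): not NE [P1→B gives 6>2; P2→S gives 8>5]
(A,R,X): not NE [P1→C gives 8>0; P2→P gives 8>4; P3→Y gives 5>4]
(A,R,Y): not NE [P1→B gives 8>2; P2→P gives 7>3]
(A,R,Z): not NE [P3→Y gives 5>4]
(A,R,W): not NE [P2→S gives 8>3; P3→Y gives 5>3]
(A,S,X): not NE [P2→P gives 8>4; P3→Z gives 9>1]
(A,S,Y): not NE [P2→P gives 7>3; P3→Z gives 9>3]
(A,S,Z): not NE [P2→R gives 5>4]
(A,S,W): not NE [P3→Z gives 9>3]
(B,P,X): not NE [P2→S gives 8>0]
(B,P,Y): not NE [P2→Q gives 8>1; P3→X gives 9>5]
(B,P,Z): not NE [P1→C gives 5>1; P3→X gives 9>7]
(B,P,W): not NE [P1→A gives 6>3; P2→R gives 8>1; P3→X gives 9>2]
(B,Q,X): not NE [P2→S gives 8>5; P3→Z gives 8>2]
(B,Q,Y): not NE [P1→A gives 3>2; P3→Z gives 8>3]
(B,Q,Z): not NE [P2→P gives 9>4]
(B,Q,W): not NE [P2→R gives 8>5; P3→Z gives 8>0]
(B,R,X): not NE [P2→S gives 8>1; P3→W gives 9>4]
(B,R,Y): not NE [P2→Q gives 8>6; P3→W gives 9>5]
(B,R,Z): not NE [P2→P gives 9>8]
(B,R,W): not NE [P1→A gives 7>6]
(B,S,X): not NE [P3→Z gives 8>6]
(B,S,Y): not NE [P1→A gives 5>1; P2→Q gives 8>2; P3→Z gives 8>7]
(B,S,Z): not NE [P1→A gives 9>6; P2→P gives 9>5]
(B,S,W): not NE [P1→A gives 7>0; P2→R gives 8>2; P3→Z gives 8>5]
(C,P,X): not NE [P1→B gives 6>5; P2→S gives 9>6; P3→Z gives 8>6]
(C,P,Y): not NE [P1→B gives 5>3; P3→Z gives 8>2]
(C,P,Z): not NE [P2→S gives 7>2]
(C,P,W): not NE [P1→A gives 6>4; P2→R gives 9>8; P3→Z gives 8>6]
(C,Q,X): not NE [P1→B gives 8>3; P2→S gives 9>1; P3→W gives 9>0]
(C,Q,Y): not NE [P1→A gives 3>1; P2→P gives 7>5; P3→W gives 9>3]
(C,Q,Z): not NE [P1→B gives 9>0; P2→S gives 7>6; P3→W gives 9>6]
(C,Q,W): not NE [P1→B gives 6>1; P2→R gives 9>4]
(C,R,X): not NE [P2→S gives 9>6]
(C,R,Y): not NE [P1→B gives 8>3; P2→P gives 7>6; P3→X gives 6>3]
(C,R,Z): not NE [P2→S gives 7>2; P3→X gives 6>4]
(C,R,W): not NE [P1→A gives 7>3; P3→X gives 6>5]
(C,S,X): not NE [P1→B gives 9>6]
(C,S,Y): not NE [P1→A gives 5>2; P2→P gives 7>3; P3→X gives 4>2]
(C,S,Z): not NE [P1→A gives 9>1; P3→X gives 4>0]
(C,S,W): not NE [P1→A gives 7>6; P2→R gives 9>4; P3→X gives 4>3]

PSNE = {(A,P,X)}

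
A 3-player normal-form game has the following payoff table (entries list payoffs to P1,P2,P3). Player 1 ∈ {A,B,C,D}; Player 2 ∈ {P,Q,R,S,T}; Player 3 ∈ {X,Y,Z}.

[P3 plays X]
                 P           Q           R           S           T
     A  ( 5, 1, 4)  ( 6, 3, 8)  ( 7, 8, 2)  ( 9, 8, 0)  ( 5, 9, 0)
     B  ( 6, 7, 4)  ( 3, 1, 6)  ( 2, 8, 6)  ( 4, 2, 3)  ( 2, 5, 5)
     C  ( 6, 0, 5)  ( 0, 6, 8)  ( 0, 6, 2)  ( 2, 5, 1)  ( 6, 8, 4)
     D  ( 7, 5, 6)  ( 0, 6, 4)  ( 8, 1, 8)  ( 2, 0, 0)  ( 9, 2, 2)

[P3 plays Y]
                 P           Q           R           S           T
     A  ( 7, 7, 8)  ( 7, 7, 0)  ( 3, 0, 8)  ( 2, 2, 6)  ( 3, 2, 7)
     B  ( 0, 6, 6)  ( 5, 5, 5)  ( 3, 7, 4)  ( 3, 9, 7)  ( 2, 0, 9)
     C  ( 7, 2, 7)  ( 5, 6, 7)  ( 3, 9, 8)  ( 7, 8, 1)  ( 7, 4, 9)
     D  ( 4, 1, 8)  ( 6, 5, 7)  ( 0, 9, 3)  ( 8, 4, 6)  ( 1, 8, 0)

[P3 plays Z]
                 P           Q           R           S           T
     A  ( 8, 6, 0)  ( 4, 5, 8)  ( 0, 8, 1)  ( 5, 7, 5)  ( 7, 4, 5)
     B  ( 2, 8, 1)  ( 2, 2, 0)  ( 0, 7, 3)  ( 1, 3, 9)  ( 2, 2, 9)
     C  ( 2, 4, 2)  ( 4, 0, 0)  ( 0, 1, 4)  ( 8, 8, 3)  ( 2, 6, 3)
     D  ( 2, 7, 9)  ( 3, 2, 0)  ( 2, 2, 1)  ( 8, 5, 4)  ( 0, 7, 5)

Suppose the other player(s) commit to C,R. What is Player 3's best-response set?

argmax u_3 = {Y}

u_3(X vs C,R) = 2
u_3(Y vs C,R) = 8
u_3(Z vs C,R) = 4
max payoff 8 at {Y}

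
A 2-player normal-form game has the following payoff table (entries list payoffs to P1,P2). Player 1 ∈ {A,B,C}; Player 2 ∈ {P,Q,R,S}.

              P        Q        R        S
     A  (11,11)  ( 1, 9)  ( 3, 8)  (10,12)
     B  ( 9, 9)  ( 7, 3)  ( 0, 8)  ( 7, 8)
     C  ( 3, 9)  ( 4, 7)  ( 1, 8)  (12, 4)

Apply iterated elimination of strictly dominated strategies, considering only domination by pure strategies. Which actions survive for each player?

P2 drop Q (P beats it: A:11>9 B:9>3 C:9>7)
P1 drop B (A beats it: P:11>9 R:3>0 S:10>7)
P2 drop R (P beats it: A:11>8 C:9>8)
P1→{A,C} P2→{P,S}

Remaining: P1:{A,C} P2:{P,S}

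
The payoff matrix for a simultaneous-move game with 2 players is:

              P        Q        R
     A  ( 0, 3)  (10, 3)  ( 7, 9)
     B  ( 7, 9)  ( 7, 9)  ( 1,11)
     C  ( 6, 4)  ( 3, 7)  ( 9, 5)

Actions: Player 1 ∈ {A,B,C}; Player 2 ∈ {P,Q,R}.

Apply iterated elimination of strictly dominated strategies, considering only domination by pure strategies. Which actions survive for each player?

Survivors P1:{A,C} P2:{Q,R}

P2 drop P (R beats it: A:9>3 B:11>9 C:5>4)
P1 drop B (A beats it: Q:10>7 R:7>1)
P1→{A,C} P2→{Q,R}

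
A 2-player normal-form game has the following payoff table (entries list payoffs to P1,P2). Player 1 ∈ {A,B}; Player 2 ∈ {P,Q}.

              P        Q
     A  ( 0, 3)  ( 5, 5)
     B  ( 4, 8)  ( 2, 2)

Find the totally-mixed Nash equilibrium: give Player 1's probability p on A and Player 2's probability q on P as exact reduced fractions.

P1 mixes 3/4 on A; P2 mixes 3/7 on P

P1 indiff ⇒ q·0+(1-q)·5 = q·4+(1-q)·2 ⇒ q(-4) = (1-q)(-3) ⇒ q = 3/7
P2 indiff ⇒ p·3+(1-p)·8 = p·5+(1-p)·2 ⇒ p(-2) = (1-p)(-6) ⇒ p = 3/4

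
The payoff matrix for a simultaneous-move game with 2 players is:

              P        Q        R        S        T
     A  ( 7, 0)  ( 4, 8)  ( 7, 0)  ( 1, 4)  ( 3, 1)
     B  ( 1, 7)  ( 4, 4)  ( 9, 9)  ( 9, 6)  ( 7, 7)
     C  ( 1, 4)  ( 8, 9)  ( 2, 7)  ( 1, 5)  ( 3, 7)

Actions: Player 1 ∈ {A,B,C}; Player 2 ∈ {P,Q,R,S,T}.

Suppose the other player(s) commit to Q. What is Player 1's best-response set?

P1 best: {C}

u_1(A vs Q) = 4
u_1(B vs Q) = 4
u_1(C vs Q) = 8
max payoff 8 at {C}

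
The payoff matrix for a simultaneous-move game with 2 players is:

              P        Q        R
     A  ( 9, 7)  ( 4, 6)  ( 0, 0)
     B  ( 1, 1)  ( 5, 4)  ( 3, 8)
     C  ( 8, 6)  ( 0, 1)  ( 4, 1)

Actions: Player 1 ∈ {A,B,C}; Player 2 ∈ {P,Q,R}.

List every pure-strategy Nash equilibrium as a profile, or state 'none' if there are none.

NE set: (A,P)

(A,P): NE
(A,Q): not NE [P1→B gives 5>4; P2→P gives 7>6]
(A,R): not NE [P1→C gives 4>0; P2→P gives 7>0]
(B,P): not NE [P1→A gives 9>1; P2→R gives 8>1]
(B,Q): not NE [P2→R gives 8>4]
(B,R): not NE [P1→C gives 4>3]
(C,P): not NE [P1→A gives 9>8]
(C,Q): not NE [P1→B gives 5>0; P2→P gives 6>1]
(C,R): not NE [P2→P gives 6>1]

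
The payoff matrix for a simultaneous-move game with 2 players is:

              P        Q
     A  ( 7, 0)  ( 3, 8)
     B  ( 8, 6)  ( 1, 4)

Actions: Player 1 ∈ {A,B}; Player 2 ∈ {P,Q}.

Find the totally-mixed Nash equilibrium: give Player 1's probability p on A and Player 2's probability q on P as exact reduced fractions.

P1 indiff ⇒ q·7+(1-q)·3 = q·8+(1-q)·1 ⇒ q(-1) = (1-q)(-2) ⇒ q = 2/3
P2 indiff ⇒ p·0+(1-p)·6 = p·8+(1-p)·4 ⇒ p(-8) = (1-p)(-2) ⇒ p = 1/5

p=1/5, q=2/3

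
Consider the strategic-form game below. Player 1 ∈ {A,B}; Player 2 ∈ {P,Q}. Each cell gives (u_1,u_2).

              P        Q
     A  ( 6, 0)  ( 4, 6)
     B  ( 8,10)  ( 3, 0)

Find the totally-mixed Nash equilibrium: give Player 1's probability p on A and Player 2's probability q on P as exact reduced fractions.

P1 indiff ⇒ q·6+(1-q)·4 = q·8+(1-q)·3 ⇒ q(-2) = (1-q)(-1) ⇒ q = 1/3
P2 indiff ⇒ p·0+(1-p)·10 = p·6+(1-p)·0 ⇒ p(-6) = (1-p)(-10) ⇒ p = 5/8

(p,q) = (5/8, 1/3)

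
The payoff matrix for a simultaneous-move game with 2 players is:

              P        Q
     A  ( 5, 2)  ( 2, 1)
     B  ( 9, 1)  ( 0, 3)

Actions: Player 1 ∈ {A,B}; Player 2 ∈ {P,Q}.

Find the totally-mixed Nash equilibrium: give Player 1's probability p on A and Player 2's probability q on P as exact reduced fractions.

(p,q) = (2/3, 1/3)

P1 indiff ⇒ q·5+(1-q)·2 = q·9+(1-q)·0 ⇒ q(-4) = (1-q)(-2) ⇒ q = 1/3
P2 indiff ⇒ p·2+(1-p)·1 = p·1+(1-p)·3 ⇒ p(1) = (1-p)(2) ⇒ p = 2/3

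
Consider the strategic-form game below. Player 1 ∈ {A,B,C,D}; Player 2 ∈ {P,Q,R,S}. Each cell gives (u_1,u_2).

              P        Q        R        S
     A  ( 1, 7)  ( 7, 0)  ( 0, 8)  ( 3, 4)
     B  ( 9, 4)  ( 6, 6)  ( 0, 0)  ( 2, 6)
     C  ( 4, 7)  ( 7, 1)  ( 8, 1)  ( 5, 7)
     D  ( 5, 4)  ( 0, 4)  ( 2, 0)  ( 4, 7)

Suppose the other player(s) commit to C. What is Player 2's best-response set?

BR_2 = {P,S}

u_2(P vs C) = 7
u_2(Q vs C) = 1
u_2(R vs C) = 1
u_2(S vs C) = 7
max payoff 7 at {P,S}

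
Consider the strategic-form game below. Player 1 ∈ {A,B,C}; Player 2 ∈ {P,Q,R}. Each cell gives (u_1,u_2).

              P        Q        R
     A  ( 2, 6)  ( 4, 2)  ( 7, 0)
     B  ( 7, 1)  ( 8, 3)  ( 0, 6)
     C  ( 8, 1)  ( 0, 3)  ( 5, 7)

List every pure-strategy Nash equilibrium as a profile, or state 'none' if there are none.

Equilibria: none

(A,P): not NE [P1→C gives 8>2]
(A,Q): not NE [P1→B gives 8>4; P2→P gives 6>2]
(A,R): not NE [P2→P gives 6>0]
(B,P): not NE [P1→C gives 8>7; P2→R gives 6>1]
(B,Q): not NE [P2→R gives 6>3]
(B,R): not NE [P1→A gives 7>0]
(C,P): not NE [P2→R gives 7>1]
(C,Q): not NE [P1→B gives 8>0; P2→R gives 7>3]
(C,R): not NE [P1→A gives 7>5]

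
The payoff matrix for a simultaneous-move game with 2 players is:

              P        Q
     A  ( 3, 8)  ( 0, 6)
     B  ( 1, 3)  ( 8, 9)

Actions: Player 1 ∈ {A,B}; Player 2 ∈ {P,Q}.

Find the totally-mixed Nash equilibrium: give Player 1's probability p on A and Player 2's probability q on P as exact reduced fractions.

P1 indiff ⇒ q·3+(1-q)·0 = q·1+(1-q)·8 ⇒ q(2) = (1-q)(8) ⇒ q = 4/5
P2 indiff ⇒ p·8+(1-p)·3 = p·6+(1-p)·9 ⇒ p(2) = (1-p)(6) ⇒ p = 3/4

P1 mixes 3/4 on A; P2 mixes 4/5 on P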